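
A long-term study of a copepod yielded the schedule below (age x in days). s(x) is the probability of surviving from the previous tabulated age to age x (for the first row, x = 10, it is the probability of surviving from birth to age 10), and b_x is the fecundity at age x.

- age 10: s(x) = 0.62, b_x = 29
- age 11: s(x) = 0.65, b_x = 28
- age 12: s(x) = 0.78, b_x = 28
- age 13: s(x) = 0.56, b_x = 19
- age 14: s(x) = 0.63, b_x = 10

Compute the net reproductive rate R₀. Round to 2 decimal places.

Survivorship from birth: l_x = s_10·s_11·…·s_x.
  l_10 = 0.62000
  l_11 = 0.40300
  l_12 = 0.31434
  l_13 = 0.17603
  l_14 = 0.11090
R₀ = Σ l_x b_x:
  age 10: 0.62000 × 29 = 17.9800
  age 11: 0.40300 × 28 = 11.2840
  age 12: 0.31434 × 28 = 8.8015
  age 13: 0.17603 × 19 = 3.3446
  age 14: 0.11090 × 10 = 1.1090
R₀ = 17.9800 + 11.2840 + 8.8015 + 3.3446 + 1.1090 = 42.5191

42.52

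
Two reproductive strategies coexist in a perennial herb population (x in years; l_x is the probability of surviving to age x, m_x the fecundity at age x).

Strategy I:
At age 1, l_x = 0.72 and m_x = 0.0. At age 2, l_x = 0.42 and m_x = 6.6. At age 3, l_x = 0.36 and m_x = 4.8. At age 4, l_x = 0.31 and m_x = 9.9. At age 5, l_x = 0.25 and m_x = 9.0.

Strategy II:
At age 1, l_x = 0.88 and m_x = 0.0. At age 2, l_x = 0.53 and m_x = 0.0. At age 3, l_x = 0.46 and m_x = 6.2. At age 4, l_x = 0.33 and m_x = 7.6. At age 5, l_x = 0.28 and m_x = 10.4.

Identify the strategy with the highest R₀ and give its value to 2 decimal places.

Strategy I: R₀ = 0.72×0.0 + 0.42×6.6 + 0.36×4.8 + 0.31×9.9 + 0.25×9.0 = 9.8190
Strategy II: R₀ = 0.88×0.0 + 0.53×0.0 + 0.46×6.2 + 0.33×7.6 + 0.28×10.4 = 8.2720
Highest R₀: strategy I with 9.8190.

9.82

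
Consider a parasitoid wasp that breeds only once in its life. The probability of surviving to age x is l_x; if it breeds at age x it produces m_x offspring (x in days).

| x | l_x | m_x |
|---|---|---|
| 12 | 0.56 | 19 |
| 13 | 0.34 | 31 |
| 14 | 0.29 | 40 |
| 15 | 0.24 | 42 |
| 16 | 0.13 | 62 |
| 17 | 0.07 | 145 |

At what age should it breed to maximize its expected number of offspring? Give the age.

Expected offspring if breeding at age x = l_x × m_x:
  age 12: 0.56 × 19 = 10.640
  age 13: 0.34 × 31 = 10.540
  age 14: 0.29 × 40 = 11.600
  age 15: 0.24 × 42 = 10.080
  age 16: 0.13 × 62 = 8.060
  age 17: 0.07 × 145 = 10.150
Maximum at age 14 (11.600).

14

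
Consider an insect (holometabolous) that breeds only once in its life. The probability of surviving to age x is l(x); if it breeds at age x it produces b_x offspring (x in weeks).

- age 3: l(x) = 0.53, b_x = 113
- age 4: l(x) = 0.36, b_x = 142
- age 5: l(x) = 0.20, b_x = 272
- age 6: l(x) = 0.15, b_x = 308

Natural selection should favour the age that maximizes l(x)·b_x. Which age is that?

Expected offspring if breeding at age x = l(x) × b_x:
  age 3: 0.53 × 113 = 59.890
  age 4: 0.36 × 142 = 51.120
  age 5: 0.20 × 272 = 54.400
  age 6: 0.15 × 308 = 46.200
Maximum at age 3 (59.890).

3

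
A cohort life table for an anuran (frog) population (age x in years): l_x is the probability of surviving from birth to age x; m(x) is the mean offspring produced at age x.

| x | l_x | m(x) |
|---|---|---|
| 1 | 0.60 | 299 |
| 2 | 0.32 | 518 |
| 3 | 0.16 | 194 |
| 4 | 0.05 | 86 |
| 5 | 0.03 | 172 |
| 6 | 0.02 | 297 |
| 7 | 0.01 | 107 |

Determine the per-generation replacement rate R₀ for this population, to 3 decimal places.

R₀ = Σ l_x m(x):
  age 1: 0.60 × 299 = 179.4000
  age 2: 0.32 × 518 = 165.7600
  age 3: 0.16 × 194 = 31.0400
  age 4: 0.05 × 86 = 4.3000
  age 5: 0.03 × 172 = 5.1600
  age 6: 0.02 × 297 = 5.9400
  age 7: 0.01 × 107 = 1.0700
R₀ = 179.4000 + 165.7600 + 31.0400 + 4.3000 + 5.1600 + 5.9400 + 1.0700 = 392.6700

392.670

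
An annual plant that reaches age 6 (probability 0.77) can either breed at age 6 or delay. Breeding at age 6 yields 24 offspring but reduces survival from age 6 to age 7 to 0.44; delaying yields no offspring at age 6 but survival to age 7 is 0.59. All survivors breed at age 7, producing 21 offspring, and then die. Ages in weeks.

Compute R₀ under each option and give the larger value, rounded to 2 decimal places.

breed at age 6: R₀ = 0.77 × (24 + 0.44 × 21) = 0.77 × 33.2400 = 25.5948
delay to age 7: R₀ = 0.77 × (0.59 × 21) = 0.77 × 12.3900 = 9.5403
Higher: breed at age 6 (25.5948).

25.59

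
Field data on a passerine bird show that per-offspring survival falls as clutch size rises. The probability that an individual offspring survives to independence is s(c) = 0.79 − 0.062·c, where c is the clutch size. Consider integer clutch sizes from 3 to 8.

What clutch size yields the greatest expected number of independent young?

6

Expected independent young = c × s(c):
  c=3: 3 × 0.604 = 1.812
  c=4: 4 × 0.542 = 2.168
  c=5: 5 × 0.480 = 2.400
  c=6: 6 × 0.418 = 2.508
  c=7: 7 × 0.356 = 2.492
  c=8: 8 × 0.294 = 2.352
Maximum at c = 6 (2.508 independent young).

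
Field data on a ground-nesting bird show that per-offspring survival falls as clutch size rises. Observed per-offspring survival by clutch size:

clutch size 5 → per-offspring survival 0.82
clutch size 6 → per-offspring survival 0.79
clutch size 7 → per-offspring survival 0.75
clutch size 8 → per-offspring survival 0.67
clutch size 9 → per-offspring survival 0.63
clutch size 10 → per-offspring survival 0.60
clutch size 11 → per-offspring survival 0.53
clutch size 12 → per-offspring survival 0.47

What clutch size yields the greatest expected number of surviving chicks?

10

Expected surviving chicks = c × s(c):
  c=5: 5 × 0.82 = 4.100
  c=6: 6 × 0.79 = 4.740
  c=7: 7 × 0.75 = 5.250
  c=8: 8 × 0.67 = 5.360
  c=9: 9 × 0.63 = 5.670
  c=10: 10 × 0.60 = 6.000
  c=11: 11 × 0.53 = 5.830
  c=12: 12 × 0.47 = 5.640
Maximum at c = 10 (6.000 surviving chicks).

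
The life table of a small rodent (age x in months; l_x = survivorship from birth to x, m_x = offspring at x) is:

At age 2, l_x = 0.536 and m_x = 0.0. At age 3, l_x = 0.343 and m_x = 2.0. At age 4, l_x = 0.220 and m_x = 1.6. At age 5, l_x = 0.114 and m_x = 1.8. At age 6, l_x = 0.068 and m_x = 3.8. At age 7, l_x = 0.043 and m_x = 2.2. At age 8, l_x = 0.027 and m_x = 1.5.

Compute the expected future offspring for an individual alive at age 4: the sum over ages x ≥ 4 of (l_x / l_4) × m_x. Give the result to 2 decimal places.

4.32

l_4 = 0.220. Conditional survival from age 4 to x is l_x / l_4.
  x=4: (0.220/0.220) × 1.6 = 1.6000
  x=5: (0.114/0.220) × 1.8 = 0.9327
  x=6: (0.068/0.220) × 3.8 = 1.1745
  x=7: (0.043/0.220) × 2.2 = 0.4300
  x=8: (0.027/0.220) × 1.5 = 0.1841
Sum = 1.6000 + 0.9327 + 1.1745 + 0.4300 + 0.1841 = 4.3214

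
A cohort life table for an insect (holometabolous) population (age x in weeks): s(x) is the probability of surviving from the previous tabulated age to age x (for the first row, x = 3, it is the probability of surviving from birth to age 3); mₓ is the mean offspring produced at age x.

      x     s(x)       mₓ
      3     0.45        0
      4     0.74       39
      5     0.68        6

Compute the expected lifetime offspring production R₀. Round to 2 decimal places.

Survivorship from birth: l_x = s_3·s_4·…·s_x.
  l_3 = 0.45000
  l_4 = 0.33300
  l_5 = 0.22644
R₀ = Σ l_x mₓ:
  age 3: 0.45000 × 0 = 0.0000
  age 4: 0.33300 × 39 = 12.9870
  age 5: 0.22644 × 6 = 1.3586
R₀ = 0.0000 + 12.9870 + 1.3586 = 14.3456

14.35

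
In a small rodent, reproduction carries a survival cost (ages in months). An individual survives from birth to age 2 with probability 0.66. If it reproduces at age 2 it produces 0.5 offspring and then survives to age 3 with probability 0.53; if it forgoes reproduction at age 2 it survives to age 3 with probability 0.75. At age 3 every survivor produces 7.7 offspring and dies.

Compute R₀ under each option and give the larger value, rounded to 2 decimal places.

breed at age 2: R₀ = 0.66 × (0.5 + 0.53 × 7.7) = 0.66 × 4.5810 = 3.0235
delay to age 3: R₀ = 0.66 × (0.75 × 7.7) = 0.66 × 5.7750 = 3.8115
Higher: delay to age 3 (3.8115).

3.81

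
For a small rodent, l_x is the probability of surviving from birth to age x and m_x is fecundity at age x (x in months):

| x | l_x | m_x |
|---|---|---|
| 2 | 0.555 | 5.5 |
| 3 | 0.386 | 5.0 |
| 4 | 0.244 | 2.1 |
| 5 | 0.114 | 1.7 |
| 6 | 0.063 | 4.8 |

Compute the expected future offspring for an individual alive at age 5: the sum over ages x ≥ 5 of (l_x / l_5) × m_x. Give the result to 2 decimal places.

4.35

l_5 = 0.114. Conditional survival from age 5 to x is l_x / l_5.
  x=5: (0.114/0.114) × 1.7 = 1.7000
  x=6: (0.063/0.114) × 4.8 = 2.6526
Sum = 1.7000 + 2.6526 = 4.3526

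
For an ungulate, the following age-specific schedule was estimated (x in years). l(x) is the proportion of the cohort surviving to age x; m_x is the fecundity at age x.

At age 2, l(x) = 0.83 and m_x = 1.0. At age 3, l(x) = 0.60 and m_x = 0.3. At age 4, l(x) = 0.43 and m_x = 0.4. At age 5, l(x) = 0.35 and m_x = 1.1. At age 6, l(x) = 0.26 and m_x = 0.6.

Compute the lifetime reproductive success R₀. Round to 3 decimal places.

R₀ = Σ l(x) m_x:
  age 2: 0.83 × 1.0 = 0.8300
  age 3: 0.60 × 0.3 = 0.1800
  age 4: 0.43 × 0.4 = 0.1720
  age 5: 0.35 × 1.1 = 0.3850
  age 6: 0.26 × 0.6 = 0.1560
R₀ = 0.8300 + 0.1800 + 0.1720 + 0.3850 + 0.1560 = 1.7230

1.723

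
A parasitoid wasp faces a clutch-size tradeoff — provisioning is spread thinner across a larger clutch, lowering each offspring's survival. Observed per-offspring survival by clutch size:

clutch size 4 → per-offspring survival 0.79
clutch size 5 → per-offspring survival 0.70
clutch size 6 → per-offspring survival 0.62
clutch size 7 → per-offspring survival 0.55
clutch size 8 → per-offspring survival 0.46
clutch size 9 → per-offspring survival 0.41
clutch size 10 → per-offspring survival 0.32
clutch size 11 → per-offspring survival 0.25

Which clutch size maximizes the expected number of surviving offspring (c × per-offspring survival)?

7

Expected surviving offspring = c × s(c):
  c=4: 4 × 0.79 = 3.160
  c=5: 5 × 0.70 = 3.500
  c=6: 6 × 0.62 = 3.720
  c=7: 7 × 0.55 = 3.850
  c=8: 8 × 0.46 = 3.680
  c=9: 9 × 0.41 = 3.690
  c=10: 10 × 0.32 = 3.200
  c=11: 11 × 0.25 = 2.750
Maximum at c = 7 (3.850 surviving offspring).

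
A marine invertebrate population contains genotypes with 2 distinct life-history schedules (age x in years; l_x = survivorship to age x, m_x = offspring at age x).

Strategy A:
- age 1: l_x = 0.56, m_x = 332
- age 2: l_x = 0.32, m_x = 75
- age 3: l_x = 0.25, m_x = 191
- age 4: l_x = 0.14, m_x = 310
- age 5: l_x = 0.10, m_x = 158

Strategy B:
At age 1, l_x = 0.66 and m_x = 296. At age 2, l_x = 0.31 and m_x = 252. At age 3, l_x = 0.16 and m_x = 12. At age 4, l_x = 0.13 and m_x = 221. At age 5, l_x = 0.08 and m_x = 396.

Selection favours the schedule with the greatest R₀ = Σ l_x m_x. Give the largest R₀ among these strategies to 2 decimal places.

335.81

Strategy A: R₀ = 0.56×332 + 0.32×75 + 0.25×191 + 0.14×310 + 0.10×158 = 316.8700
Strategy B: R₀ = 0.66×296 + 0.31×252 + 0.16×12 + 0.13×221 + 0.08×396 = 335.8100
Highest R₀: strategy B with 335.8100.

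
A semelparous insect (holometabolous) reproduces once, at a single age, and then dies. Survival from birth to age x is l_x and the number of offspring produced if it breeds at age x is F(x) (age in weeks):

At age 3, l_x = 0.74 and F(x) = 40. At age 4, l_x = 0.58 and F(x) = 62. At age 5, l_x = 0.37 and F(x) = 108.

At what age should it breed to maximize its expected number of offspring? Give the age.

5

Expected offspring if breeding at age x = l_x × F(x):
  age 3: 0.74 × 40 = 29.600
  age 4: 0.58 × 62 = 35.960
  age 5: 0.37 × 108 = 39.960
Maximum at age 5 (39.960).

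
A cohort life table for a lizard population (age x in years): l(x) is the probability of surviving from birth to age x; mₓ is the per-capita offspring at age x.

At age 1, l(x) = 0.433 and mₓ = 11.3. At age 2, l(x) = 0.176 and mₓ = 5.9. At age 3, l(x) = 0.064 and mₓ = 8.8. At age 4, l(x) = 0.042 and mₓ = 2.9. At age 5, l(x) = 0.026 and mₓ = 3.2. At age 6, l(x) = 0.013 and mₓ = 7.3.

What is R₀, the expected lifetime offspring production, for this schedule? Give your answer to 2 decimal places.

6.79

R₀ = Σ l(x) mₓ:
  age 1: 0.433 × 11.3 = 4.8929
  age 2: 0.176 × 5.9 = 1.0384
  age 3: 0.064 × 8.8 = 0.5632
  age 4: 0.042 × 2.9 = 0.1218
  age 5: 0.026 × 3.2 = 0.0832
  age 6: 0.013 × 7.3 = 0.0949
R₀ = 4.8929 + 1.0384 + 0.5632 + 0.1218 + 0.0832 + 0.0949 = 6.7944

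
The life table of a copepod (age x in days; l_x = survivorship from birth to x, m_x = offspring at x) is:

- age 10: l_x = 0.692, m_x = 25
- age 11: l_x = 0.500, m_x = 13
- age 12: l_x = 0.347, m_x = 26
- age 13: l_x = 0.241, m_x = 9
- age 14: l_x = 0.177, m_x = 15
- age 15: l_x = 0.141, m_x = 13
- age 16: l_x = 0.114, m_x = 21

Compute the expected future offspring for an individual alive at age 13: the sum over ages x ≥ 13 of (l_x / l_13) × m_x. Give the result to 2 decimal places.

l_13 = 0.241. Conditional survival from age 13 to x is l_x / l_13.
  x=13: (0.241/0.241) × 9 = 9.0000
  x=14: (0.177/0.241) × 15 = 11.0166
  x=15: (0.141/0.241) × 13 = 7.6058
  x=16: (0.114/0.241) × 21 = 9.9336
Sum = 9.0000 + 11.0166 + 7.6058 + 9.9336 = 37.5560

37.56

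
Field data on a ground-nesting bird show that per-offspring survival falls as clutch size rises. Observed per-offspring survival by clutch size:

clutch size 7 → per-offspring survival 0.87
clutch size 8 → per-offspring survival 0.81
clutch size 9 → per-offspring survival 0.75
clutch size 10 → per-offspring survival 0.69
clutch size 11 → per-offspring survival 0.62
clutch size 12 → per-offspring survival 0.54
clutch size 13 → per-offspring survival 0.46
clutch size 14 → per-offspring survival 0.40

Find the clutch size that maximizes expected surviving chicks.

10

Expected surviving chicks = c × s(c):
  c=7: 7 × 0.87 = 6.090
  c=8: 8 × 0.81 = 6.480
  c=9: 9 × 0.75 = 6.750
  c=10: 10 × 0.69 = 6.900
  c=11: 11 × 0.62 = 6.820
  c=12: 12 × 0.54 = 6.480
  c=13: 13 × 0.46 = 5.980
  c=14: 14 × 0.40 = 5.600
Maximum at c = 10 (6.900 surviving chicks).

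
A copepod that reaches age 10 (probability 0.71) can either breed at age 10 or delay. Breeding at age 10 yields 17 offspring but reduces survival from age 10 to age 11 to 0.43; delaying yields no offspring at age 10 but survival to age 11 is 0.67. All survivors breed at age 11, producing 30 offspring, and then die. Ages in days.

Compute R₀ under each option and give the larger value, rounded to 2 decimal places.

breed at age 10: R₀ = 0.71 × (17 + 0.43 × 30) = 0.71 × 29.9000 = 21.2290
delay to age 11: R₀ = 0.71 × (0.67 × 30) = 0.71 × 20.1000 = 14.2710
Higher: breed at age 10 (21.2290).

21.23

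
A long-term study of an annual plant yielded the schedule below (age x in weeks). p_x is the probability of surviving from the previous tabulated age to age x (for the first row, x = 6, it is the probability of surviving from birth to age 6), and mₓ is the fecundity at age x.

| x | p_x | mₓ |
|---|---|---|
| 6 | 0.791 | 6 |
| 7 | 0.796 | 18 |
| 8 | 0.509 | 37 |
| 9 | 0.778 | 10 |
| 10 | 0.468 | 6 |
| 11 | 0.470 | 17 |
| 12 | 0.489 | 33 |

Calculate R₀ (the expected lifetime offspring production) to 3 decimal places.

Survivorship from birth: l_x = p_6·p_7·…·p_x.
  l_6 = 0.79100
  l_7 = 0.62964
  l_8 = 0.32048
  l_9 = 0.24934
  l_10 = 0.11669
  l_11 = 0.05484
  l_12 = 0.02682
R₀ = Σ l_x mₓ:
  age 6: 0.79100 × 6 = 4.7460
  age 7: 0.62964 × 18 = 11.3335
  age 8: 0.32048 × 37 = 11.8578
  age 9: 0.24934 × 10 = 2.4934
  age 10: 0.11669 × 6 = 0.7001
  age 11: 0.05484 × 17 = 0.9323
  age 12: 0.02682 × 33 = 0.8851
R₀ = 4.7460 + 11.3335 + 11.8578 + 2.4934 + 0.7001 + 0.9323 + 0.8851 = 32.9482

32.948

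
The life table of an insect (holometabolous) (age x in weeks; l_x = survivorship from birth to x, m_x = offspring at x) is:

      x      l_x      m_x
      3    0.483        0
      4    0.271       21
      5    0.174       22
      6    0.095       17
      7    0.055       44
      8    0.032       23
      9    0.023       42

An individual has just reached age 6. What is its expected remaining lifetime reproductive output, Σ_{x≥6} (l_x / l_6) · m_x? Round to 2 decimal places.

l_6 = 0.095. Conditional survival from age 6 to x is l_x / l_6.
  x=6: (0.095/0.095) × 17 = 17.0000
  x=7: (0.055/0.095) × 44 = 25.4737
  x=8: (0.032/0.095) × 23 = 7.7474
  x=9: (0.023/0.095) × 42 = 10.1684
Sum = 17.0000 + 25.4737 + 7.7474 + 10.1684 = 60.3895

60.39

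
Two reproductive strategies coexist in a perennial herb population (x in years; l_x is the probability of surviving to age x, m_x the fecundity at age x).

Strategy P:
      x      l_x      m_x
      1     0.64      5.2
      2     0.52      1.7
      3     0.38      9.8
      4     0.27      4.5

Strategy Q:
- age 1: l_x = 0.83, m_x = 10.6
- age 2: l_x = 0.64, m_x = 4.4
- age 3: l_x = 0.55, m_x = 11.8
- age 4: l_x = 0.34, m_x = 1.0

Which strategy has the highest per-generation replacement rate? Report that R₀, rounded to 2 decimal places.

Strategy P: R₀ = 0.64×5.2 + 0.52×1.7 + 0.38×9.8 + 0.27×4.5 = 9.1510
Strategy Q: R₀ = 0.83×10.6 + 0.64×4.4 + 0.55×11.8 + 0.34×1.0 = 18.4440
Highest R₀: strategy Q with 18.4440.

18.44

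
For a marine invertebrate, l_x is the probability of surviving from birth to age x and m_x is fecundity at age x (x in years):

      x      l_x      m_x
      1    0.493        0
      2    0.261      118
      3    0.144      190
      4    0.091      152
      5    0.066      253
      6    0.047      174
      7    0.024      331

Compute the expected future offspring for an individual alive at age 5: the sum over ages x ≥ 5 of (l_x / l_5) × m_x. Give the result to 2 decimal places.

497.27

l_5 = 0.066. Conditional survival from age 5 to x is l_x / l_5.
  x=5: (0.066/0.066) × 253 = 253.0000
  x=6: (0.047/0.066) × 174 = 123.9091
  x=7: (0.024/0.066) × 331 = 120.3636
Sum = 253.0000 + 123.9091 + 120.3636 = 497.2727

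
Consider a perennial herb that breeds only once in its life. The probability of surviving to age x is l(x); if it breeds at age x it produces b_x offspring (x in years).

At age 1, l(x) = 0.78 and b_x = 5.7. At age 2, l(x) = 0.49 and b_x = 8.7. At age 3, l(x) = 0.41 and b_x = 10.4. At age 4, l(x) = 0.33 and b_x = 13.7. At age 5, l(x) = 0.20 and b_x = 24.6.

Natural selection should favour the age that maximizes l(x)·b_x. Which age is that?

5

Expected offspring if breeding at age x = l(x) × b_x:
  age 1: 0.78 × 5.7 = 4.446
  age 2: 0.49 × 8.7 = 4.263
  age 3: 0.41 × 10.4 = 4.264
  age 4: 0.33 × 13.7 = 4.521
  age 5: 0.20 × 24.6 = 4.920
Maximum at age 5 (4.920).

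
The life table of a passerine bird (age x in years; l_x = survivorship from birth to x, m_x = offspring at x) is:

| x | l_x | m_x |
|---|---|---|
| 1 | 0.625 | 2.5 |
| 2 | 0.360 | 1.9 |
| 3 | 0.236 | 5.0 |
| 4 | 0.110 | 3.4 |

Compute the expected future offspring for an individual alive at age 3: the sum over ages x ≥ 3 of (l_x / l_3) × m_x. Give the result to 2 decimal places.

6.58

l_3 = 0.236. Conditional survival from age 3 to x is l_x / l_3.
  x=3: (0.236/0.236) × 5.0 = 5.0000
  x=4: (0.110/0.236) × 3.4 = 1.5847
Sum = 5.0000 + 1.5847 = 6.5847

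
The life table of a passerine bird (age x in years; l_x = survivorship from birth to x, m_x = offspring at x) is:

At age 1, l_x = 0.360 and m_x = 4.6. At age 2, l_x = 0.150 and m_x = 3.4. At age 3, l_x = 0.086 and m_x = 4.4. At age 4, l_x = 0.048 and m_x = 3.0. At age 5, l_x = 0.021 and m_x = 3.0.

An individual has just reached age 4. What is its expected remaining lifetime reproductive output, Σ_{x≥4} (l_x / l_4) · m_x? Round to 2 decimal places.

l_4 = 0.048. Conditional survival from age 4 to x is l_x / l_4.
  x=4: (0.048/0.048) × 3.0 = 3.0000
  x=5: (0.021/0.048) × 3.0 = 1.3125
Sum = 3.0000 + 1.3125 = 4.3125

4.31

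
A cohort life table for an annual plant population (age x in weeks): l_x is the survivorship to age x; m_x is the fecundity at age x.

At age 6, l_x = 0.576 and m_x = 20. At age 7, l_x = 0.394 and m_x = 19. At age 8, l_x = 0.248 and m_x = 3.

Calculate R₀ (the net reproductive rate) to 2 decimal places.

19.75

R₀ = Σ l_x m_x:
  age 6: 0.576 × 20 = 11.5200
  age 7: 0.394 × 19 = 7.4860
  age 8: 0.248 × 3 = 0.7440
R₀ = 11.5200 + 7.4860 + 0.7440 = 19.7500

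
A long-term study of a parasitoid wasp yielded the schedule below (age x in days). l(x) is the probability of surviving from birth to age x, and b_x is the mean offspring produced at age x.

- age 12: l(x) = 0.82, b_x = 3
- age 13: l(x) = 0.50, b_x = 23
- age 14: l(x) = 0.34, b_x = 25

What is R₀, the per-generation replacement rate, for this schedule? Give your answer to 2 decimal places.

22.46

R₀ = Σ l(x) b_x:
  age 12: 0.82 × 3 = 2.4600
  age 13: 0.50 × 23 = 11.5000
  age 14: 0.34 × 25 = 8.5000
R₀ = 2.4600 + 11.5000 + 8.5000 = 22.4600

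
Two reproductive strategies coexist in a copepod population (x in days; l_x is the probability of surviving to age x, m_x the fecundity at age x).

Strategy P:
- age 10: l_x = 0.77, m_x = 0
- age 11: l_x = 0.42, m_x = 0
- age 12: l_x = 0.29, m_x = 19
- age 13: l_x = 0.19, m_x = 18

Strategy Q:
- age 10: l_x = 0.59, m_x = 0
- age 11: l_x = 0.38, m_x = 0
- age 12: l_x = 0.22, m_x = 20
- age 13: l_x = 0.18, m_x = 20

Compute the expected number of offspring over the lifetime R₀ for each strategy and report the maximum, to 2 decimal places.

8.93

Strategy P: R₀ = 0.77×0 + 0.42×0 + 0.29×19 + 0.19×18 = 8.9300
Strategy Q: R₀ = 0.59×0 + 0.38×0 + 0.22×20 + 0.18×20 = 8.0000
Highest R₀: strategy P with 8.9300.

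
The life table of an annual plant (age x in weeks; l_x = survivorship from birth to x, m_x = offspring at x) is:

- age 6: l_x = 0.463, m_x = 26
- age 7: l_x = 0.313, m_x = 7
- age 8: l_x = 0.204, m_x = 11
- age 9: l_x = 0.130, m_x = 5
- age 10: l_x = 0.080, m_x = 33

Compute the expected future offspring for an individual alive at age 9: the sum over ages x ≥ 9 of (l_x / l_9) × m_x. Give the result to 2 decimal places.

25.31

l_9 = 0.130. Conditional survival from age 9 to x is l_x / l_9.
  x=9: (0.130/0.130) × 5 = 5.0000
  x=10: (0.080/0.130) × 33 = 20.3077
Sum = 5.0000 + 20.3077 = 25.3077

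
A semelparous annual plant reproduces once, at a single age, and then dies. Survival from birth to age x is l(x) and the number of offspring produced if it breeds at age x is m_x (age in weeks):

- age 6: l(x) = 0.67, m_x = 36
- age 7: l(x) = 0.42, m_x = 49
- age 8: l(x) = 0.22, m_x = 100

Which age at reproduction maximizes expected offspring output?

Expected offspring if breeding at age x = l(x) × m_x:
  age 6: 0.67 × 36 = 24.120
  age 7: 0.42 × 49 = 20.580
  age 8: 0.22 × 100 = 22.000
Maximum at age 6 (24.120).

6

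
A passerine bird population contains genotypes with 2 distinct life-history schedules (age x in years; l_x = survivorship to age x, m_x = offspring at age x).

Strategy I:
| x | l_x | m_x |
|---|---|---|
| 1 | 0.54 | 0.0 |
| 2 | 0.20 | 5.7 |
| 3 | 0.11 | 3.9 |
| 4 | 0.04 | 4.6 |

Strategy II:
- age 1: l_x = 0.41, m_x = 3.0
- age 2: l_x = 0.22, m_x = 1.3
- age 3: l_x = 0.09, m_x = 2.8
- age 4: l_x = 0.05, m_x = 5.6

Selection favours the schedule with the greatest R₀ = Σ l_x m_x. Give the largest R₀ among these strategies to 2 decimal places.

Strategy I: R₀ = 0.54×0.0 + 0.20×5.7 + 0.11×3.9 + 0.04×4.6 = 1.7530
Strategy II: R₀ = 0.41×3.0 + 0.22×1.3 + 0.09×2.8 + 0.05×5.6 = 2.0480
Highest R₀: strategy II with 2.0480.

2.05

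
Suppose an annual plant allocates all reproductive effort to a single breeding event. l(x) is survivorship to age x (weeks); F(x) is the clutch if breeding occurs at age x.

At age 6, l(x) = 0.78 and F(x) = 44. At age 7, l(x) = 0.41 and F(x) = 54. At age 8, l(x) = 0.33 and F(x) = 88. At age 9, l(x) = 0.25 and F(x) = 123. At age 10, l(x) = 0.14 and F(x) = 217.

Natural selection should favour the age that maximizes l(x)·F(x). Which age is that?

6

Expected offspring if breeding at age x = l(x) × F(x):
  age 6: 0.78 × 44 = 34.320
  age 7: 0.41 × 54 = 22.140
  age 8: 0.33 × 88 = 29.040
  age 9: 0.25 × 123 = 30.750
  age 10: 0.14 × 217 = 30.380
Maximum at age 6 (34.320).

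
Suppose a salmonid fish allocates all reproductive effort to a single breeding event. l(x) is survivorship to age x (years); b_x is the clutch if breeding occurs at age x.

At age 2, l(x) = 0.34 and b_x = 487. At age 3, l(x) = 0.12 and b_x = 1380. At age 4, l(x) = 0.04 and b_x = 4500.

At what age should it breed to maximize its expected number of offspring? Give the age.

Expected offspring if breeding at age x = l(x) × b_x:
  age 2: 0.34 × 487 = 165.580
  age 3: 0.12 × 1380 = 165.600
  age 4: 0.04 × 4500 = 180.000
Maximum at age 4 (180.000).

4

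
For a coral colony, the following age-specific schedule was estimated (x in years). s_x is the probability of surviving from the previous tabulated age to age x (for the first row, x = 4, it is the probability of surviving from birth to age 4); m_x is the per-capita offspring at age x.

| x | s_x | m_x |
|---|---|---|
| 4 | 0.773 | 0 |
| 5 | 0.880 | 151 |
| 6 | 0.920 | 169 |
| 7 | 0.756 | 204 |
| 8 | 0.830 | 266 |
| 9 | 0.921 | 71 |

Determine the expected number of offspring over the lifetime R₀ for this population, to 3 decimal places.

435.130

Survivorship from birth: l_x = s_4·s_5·…·s_x.
  l_4 = 0.77300
  l_5 = 0.68024
  l_6 = 0.62582
  l_7 = 0.47312
  l_8 = 0.39269
  l_9 = 0.36167
R₀ = Σ l_x m_x:
  age 4: 0.77300 × 0 = 0.0000
  age 5: 0.68024 × 151 = 102.7162
  age 6: 0.62582 × 169 = 105.7636
  age 7: 0.47312 × 204 = 96.5165
  age 8: 0.39269 × 266 = 104.4555
  age 9: 0.36167 × 71 = 25.6786
R₀ = 0.0000 + 102.7162 + 105.7636 + 96.5165 + 104.4555 + 25.6786 = 435.1304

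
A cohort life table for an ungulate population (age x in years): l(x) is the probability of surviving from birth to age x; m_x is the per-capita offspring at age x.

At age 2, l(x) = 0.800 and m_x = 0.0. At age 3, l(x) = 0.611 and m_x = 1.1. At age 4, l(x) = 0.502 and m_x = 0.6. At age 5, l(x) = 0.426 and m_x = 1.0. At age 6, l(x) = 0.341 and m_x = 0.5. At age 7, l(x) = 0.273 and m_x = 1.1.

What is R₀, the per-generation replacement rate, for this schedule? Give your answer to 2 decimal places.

1.87

R₀ = Σ l(x) m_x:
  age 2: 0.800 × 0.0 = 0.0000
  age 3: 0.611 × 1.1 = 0.6721
  age 4: 0.502 × 0.6 = 0.3012
  age 5: 0.426 × 1.0 = 0.4260
  age 6: 0.341 × 0.5 = 0.1705
  age 7: 0.273 × 1.1 = 0.3003
R₀ = 0.0000 + 0.6721 + 0.3012 + 0.4260 + 0.1705 + 0.3003 = 1.8701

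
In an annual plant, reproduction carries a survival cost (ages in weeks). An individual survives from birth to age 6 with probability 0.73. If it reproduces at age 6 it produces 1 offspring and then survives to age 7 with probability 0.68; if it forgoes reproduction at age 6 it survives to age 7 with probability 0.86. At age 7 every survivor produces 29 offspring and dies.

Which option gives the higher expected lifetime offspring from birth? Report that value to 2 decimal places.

breed at age 6: R₀ = 0.73 × (1 + 0.68 × 29) = 0.73 × 20.7200 = 15.1256
delay to age 7: R₀ = 0.73 × (0.86 × 29) = 0.73 × 24.9400 = 18.2062
Higher: delay to age 7 (18.2062).

18.21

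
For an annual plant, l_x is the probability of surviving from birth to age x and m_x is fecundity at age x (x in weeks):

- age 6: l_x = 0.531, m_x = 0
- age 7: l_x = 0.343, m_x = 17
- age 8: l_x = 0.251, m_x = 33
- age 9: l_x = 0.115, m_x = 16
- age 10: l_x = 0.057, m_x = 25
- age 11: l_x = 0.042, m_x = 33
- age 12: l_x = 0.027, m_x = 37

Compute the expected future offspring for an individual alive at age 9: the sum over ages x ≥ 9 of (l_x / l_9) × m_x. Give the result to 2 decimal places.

l_9 = 0.115. Conditional survival from age 9 to x is l_x / l_9.
  x=9: (0.115/0.115) × 16 = 16.0000
  x=10: (0.057/0.115) × 25 = 12.3913
  x=11: (0.042/0.115) × 33 = 12.0522
  x=12: (0.027/0.115) × 37 = 8.6870
Sum = 16.0000 + 12.3913 + 12.0522 + 8.6870 = 49.1304

49.13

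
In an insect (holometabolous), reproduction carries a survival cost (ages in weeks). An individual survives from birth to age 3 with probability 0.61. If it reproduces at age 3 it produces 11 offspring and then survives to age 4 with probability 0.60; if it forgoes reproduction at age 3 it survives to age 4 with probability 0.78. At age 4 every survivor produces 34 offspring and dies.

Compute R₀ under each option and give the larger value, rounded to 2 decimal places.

breed at age 3: R₀ = 0.61 × (11 + 0.60 × 34) = 0.61 × 31.4000 = 19.1540
delay to age 4: R₀ = 0.61 × (0.78 × 34) = 0.61 × 26.5200 = 16.1772
Higher: breed at age 3 (19.1540).

19.15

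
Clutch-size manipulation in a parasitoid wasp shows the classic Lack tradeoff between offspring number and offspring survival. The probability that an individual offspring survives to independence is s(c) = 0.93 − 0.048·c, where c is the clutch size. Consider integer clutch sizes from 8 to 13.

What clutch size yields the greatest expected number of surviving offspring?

Expected surviving offspring = c × s(c):
  c=8: 8 × 0.546 = 4.368
  c=9: 9 × 0.498 = 4.482
  c=10: 10 × 0.450 = 4.500
  c=11: 11 × 0.402 = 4.422
  c=12: 12 × 0.354 = 4.248
  c=13: 13 × 0.306 = 3.978
Maximum at c = 10 (4.500 surviving offspring).

10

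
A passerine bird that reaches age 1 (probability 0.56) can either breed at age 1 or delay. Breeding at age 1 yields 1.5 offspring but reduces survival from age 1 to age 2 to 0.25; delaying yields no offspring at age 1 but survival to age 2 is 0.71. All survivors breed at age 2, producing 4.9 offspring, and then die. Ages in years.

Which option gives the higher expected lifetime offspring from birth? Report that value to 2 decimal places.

1.95

breed at age 1: R₀ = 0.56 × (1.5 + 0.25 × 4.9) = 0.56 × 2.7250 = 1.5260
delay to age 2: R₀ = 0.56 × (0.71 × 4.9) = 0.56 × 3.4790 = 1.9482
Higher: delay to age 2 (1.9482).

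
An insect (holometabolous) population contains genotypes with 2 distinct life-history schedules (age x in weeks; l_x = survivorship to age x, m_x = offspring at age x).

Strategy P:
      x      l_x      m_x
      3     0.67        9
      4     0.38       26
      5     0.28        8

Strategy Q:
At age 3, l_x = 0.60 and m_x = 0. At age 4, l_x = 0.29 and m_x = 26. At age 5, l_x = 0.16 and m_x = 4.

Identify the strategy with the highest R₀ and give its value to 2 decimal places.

18.15

Strategy P: R₀ = 0.67×9 + 0.38×26 + 0.28×8 = 18.1500
Strategy Q: R₀ = 0.60×0 + 0.29×26 + 0.16×4 = 8.1800
Highest R₀: strategy P with 18.1500.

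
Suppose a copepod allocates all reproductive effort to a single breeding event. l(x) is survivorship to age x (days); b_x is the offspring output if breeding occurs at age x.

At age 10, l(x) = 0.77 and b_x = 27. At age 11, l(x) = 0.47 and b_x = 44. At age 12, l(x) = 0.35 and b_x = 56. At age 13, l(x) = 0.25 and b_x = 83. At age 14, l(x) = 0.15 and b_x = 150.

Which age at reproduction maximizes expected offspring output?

Expected offspring if breeding at age x = l(x) × b_x:
  age 10: 0.77 × 27 = 20.790
  age 11: 0.47 × 44 = 20.680
  age 12: 0.35 × 56 = 19.600
  age 13: 0.25 × 83 = 20.750
  age 14: 0.15 × 150 = 22.500
Maximum at age 14 (22.500).

14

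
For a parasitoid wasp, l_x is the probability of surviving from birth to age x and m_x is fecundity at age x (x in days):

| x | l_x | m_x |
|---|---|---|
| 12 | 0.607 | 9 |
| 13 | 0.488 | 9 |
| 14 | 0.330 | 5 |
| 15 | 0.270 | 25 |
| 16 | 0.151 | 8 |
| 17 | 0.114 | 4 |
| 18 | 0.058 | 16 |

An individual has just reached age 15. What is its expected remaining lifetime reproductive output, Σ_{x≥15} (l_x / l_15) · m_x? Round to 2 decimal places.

l_15 = 0.270. Conditional survival from age 15 to x is l_x / l_15.
  x=15: (0.270/0.270) × 25 = 25.0000
  x=16: (0.151/0.270) × 8 = 4.4741
  x=17: (0.114/0.270) × 4 = 1.6889
  x=18: (0.058/0.270) × 16 = 3.4370
Sum = 25.0000 + 4.4741 + 1.6889 + 3.4370 = 34.6000

34.60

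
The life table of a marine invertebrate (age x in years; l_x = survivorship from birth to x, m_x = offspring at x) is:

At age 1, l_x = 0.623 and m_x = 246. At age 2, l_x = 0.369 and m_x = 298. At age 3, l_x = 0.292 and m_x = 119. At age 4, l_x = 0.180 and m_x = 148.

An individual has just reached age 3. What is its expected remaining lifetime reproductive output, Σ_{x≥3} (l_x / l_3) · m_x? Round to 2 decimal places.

210.23

l_3 = 0.292. Conditional survival from age 3 to x is l_x / l_3.
  x=3: (0.292/0.292) × 119 = 119.0000
  x=4: (0.180/0.292) × 148 = 91.2329
Sum = 119.0000 + 91.2329 = 210.2329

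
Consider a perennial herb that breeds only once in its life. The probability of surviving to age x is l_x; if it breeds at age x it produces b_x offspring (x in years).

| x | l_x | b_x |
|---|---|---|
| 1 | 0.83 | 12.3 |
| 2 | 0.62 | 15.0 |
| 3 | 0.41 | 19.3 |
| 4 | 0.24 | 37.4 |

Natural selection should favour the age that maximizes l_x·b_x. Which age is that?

1

Expected offspring if breeding at age x = l_x × b_x:
  age 1: 0.83 × 12.3 = 10.209
  age 2: 0.62 × 15.0 = 9.300
  age 3: 0.41 × 19.3 = 7.913
  age 4: 0.24 × 37.4 = 8.976
Maximum at age 1 (10.209).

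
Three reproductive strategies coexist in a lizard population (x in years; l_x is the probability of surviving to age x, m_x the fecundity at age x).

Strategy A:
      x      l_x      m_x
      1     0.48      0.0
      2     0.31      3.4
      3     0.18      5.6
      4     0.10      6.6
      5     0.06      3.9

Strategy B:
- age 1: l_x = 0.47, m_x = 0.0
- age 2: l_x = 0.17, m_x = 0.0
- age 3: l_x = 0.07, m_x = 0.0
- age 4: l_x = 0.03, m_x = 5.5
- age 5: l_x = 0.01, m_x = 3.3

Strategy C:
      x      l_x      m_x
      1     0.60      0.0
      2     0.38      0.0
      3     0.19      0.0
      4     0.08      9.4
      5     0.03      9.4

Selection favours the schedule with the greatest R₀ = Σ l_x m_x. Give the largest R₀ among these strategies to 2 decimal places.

Strategy A: R₀ = 0.48×0.0 + 0.31×3.4 + 0.18×5.6 + 0.10×6.6 + 0.06×3.9 = 2.9560
Strategy B: R₀ = 0.47×0.0 + 0.17×0.0 + 0.07×0.0 + 0.03×5.5 + 0.01×3.3 = 0.1980
Strategy C: R₀ = 0.60×0.0 + 0.38×0.0 + 0.19×0.0 + 0.08×9.4 + 0.03×9.4 = 1.0340
Highest R₀: strategy A with 2.9560.

2.96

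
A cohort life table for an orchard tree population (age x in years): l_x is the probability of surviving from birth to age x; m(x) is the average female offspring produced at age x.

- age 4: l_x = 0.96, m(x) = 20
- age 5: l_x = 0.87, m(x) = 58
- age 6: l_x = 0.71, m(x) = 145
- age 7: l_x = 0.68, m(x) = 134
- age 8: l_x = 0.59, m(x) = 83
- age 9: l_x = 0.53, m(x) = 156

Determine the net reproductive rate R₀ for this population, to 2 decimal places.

395.38

R₀ = Σ l_x m(x):
  age 4: 0.96 × 20 = 19.2000
  age 5: 0.87 × 58 = 50.4600
  age 6: 0.71 × 145 = 102.9500
  age 7: 0.68 × 134 = 91.1200
  age 8: 0.59 × 83 = 48.9700
  age 9: 0.53 × 156 = 82.6800
R₀ = 19.2000 + 50.4600 + 102.9500 + 91.1200 + 48.9700 + 82.6800 = 395.3800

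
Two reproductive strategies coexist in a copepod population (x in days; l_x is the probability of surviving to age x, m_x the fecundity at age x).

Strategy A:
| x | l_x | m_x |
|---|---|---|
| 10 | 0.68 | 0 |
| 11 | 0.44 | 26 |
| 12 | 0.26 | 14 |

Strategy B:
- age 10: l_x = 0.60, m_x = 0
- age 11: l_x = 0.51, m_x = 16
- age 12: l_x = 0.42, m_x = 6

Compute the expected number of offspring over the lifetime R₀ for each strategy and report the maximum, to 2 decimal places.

15.08

Strategy A: R₀ = 0.68×0 + 0.44×26 + 0.26×14 = 15.0800
Strategy B: R₀ = 0.60×0 + 0.51×16 + 0.42×6 = 10.6800
Highest R₀: strategy A with 15.0800.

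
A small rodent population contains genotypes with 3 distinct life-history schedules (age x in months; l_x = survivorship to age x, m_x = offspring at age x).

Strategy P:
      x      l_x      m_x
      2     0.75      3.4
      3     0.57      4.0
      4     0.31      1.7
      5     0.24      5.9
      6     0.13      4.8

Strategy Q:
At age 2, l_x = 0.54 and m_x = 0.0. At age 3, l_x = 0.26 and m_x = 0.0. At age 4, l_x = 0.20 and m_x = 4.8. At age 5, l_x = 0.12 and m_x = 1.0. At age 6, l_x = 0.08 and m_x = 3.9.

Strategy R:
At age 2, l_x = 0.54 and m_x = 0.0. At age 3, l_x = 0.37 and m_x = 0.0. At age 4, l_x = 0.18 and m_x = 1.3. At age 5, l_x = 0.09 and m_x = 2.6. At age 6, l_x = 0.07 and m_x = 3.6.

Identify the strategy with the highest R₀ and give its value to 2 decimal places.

7.40

Strategy P: R₀ = 0.75×3.4 + 0.57×4.0 + 0.31×1.7 + 0.24×5.9 + 0.13×4.8 = 7.3970
Strategy Q: R₀ = 0.54×0.0 + 0.26×0.0 + 0.20×4.8 + 0.12×1.0 + 0.08×3.9 = 1.3920
Strategy R: R₀ = 0.54×0.0 + 0.37×0.0 + 0.18×1.3 + 0.09×2.6 + 0.07×3.6 = 0.7200
Highest R₀: strategy P with 7.3970.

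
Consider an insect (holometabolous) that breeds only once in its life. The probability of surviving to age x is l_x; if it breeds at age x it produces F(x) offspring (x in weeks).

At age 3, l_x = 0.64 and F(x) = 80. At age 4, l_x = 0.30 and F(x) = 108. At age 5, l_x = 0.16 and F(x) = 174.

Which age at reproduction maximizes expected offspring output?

3

Expected offspring if breeding at age x = l_x × F(x):
  age 3: 0.64 × 80 = 51.200
  age 4: 0.30 × 108 = 32.400
  age 5: 0.16 × 174 = 27.840
Maximum at age 3 (51.200).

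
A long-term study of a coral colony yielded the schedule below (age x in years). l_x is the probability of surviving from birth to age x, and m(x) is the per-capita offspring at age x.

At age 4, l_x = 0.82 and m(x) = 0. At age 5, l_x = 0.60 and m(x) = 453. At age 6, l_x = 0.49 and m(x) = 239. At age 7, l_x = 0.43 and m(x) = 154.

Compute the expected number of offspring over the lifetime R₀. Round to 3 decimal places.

455.130

R₀ = Σ l_x m(x):
  age 4: 0.82 × 0 = 0.0000
  age 5: 0.60 × 453 = 271.8000
  age 6: 0.49 × 239 = 117.1100
  age 7: 0.43 × 154 = 66.2200
R₀ = 0.0000 + 271.8000 + 117.1100 + 66.2200 = 455.1300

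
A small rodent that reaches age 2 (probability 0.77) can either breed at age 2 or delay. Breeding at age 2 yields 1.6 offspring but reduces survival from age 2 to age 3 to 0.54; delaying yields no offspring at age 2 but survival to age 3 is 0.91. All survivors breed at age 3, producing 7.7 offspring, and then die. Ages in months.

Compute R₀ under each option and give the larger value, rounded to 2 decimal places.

5.40

breed at age 2: R₀ = 0.77 × (1.6 + 0.54 × 7.7) = 0.77 × 5.7580 = 4.4337
delay to age 3: R₀ = 0.77 × (0.91 × 7.7) = 0.77 × 7.0070 = 5.3954
Higher: delay to age 3 (5.3954).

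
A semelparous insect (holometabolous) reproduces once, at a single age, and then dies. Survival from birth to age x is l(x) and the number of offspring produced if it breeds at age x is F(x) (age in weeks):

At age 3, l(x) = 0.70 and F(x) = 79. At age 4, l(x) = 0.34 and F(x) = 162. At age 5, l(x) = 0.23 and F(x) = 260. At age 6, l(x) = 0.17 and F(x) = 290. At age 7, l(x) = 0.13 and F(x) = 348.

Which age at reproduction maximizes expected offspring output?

5

Expected offspring if breeding at age x = l(x) × F(x):
  age 3: 0.70 × 79 = 55.300
  age 4: 0.34 × 162 = 55.080
  age 5: 0.23 × 260 = 59.800
  age 6: 0.17 × 290 = 49.300
  age 7: 0.13 × 348 = 45.240
Maximum at age 5 (59.800).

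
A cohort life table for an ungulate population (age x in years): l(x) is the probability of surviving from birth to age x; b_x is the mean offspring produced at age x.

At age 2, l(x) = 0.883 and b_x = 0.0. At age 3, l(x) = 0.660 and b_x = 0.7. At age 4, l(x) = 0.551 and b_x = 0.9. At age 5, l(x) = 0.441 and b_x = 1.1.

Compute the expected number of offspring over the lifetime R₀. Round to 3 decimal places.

R₀ = Σ l(x) b_x:
  age 2: 0.883 × 0.0 = 0.0000
  age 3: 0.660 × 0.7 = 0.4620
  age 4: 0.551 × 0.9 = 0.4959
  age 5: 0.441 × 1.1 = 0.4851
R₀ = 0.0000 + 0.4620 + 0.4959 + 0.4851 = 1.4430

1.443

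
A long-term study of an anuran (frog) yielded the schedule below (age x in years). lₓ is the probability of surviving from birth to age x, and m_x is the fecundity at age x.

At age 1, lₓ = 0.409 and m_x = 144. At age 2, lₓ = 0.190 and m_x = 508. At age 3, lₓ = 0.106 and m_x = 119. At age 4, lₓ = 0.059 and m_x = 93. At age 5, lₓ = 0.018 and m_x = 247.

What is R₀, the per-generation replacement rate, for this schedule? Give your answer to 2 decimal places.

177.96

R₀ = Σ lₓ m_x:
  age 1: 0.409 × 144 = 58.8960
  age 2: 0.190 × 508 = 96.5200
  age 3: 0.106 × 119 = 12.6140
  age 4: 0.059 × 93 = 5.4870
  age 5: 0.018 × 247 = 4.4460
R₀ = 58.8960 + 96.5200 + 12.6140 + 5.4870 + 4.4460 = 177.9630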